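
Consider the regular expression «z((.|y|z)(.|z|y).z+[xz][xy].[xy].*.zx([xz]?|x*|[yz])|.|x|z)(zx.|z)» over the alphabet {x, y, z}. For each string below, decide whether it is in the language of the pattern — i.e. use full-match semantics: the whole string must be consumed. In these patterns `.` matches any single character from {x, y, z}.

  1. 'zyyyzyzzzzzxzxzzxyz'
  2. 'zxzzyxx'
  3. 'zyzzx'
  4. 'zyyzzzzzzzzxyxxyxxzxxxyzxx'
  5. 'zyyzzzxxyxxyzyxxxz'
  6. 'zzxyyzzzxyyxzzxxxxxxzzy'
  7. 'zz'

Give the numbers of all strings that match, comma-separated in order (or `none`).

1 → no match
2 → no match
3 → no match
4 → no match
5 → no match
6 → no match
7 → no match

none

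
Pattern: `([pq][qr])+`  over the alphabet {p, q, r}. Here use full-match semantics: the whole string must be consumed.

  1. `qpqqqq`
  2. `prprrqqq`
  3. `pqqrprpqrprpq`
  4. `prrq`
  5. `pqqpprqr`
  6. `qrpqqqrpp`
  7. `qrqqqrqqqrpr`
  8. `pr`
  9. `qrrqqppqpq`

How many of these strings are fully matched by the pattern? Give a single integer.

1 → no match
2 → no match
3 → no match
4 → no match
5 → no match
6 → no match
7 → match
8 → match
9 → no match
Total matched: 2

2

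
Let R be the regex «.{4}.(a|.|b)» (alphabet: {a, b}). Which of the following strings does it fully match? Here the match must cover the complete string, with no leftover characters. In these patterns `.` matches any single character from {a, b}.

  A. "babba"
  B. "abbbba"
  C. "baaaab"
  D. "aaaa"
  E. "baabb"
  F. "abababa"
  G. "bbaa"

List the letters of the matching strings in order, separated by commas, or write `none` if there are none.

B, C

A → no match
B → match
C → match
D → no match
E → no match
F → no match
G → no match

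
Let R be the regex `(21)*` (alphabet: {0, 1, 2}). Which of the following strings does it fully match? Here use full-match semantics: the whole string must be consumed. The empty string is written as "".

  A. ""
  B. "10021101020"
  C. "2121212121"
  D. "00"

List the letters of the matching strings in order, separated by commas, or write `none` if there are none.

A, C

A → match
B → no match
C → match
D → no match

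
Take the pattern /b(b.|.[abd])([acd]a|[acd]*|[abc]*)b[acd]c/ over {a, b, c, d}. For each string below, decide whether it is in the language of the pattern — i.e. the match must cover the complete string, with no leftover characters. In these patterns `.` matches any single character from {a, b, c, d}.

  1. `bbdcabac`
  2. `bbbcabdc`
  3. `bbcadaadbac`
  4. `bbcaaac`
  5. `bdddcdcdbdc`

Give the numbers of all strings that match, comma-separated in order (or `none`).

1 → match
2 → match
3 → match
4 → no match
5 → match

1, 2, 3, 5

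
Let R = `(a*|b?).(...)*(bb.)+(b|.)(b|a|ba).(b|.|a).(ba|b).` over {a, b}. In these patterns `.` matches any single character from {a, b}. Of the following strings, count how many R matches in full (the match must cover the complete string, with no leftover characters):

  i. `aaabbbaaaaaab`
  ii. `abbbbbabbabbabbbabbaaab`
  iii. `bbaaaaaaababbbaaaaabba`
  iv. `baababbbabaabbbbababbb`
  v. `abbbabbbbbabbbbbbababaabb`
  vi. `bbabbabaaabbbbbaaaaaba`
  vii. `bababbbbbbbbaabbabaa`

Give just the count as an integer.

i → no match
ii → no match
iii → no match
iv → no match
v → match
vi → no match
vii → no match
Total matched: 1

1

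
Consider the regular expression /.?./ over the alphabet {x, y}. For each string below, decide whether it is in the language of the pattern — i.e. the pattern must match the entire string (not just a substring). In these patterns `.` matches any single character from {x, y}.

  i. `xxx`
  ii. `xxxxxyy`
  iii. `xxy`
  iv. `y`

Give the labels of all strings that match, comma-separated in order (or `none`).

i → no match
ii → no match
iii → no match
iv → match

iv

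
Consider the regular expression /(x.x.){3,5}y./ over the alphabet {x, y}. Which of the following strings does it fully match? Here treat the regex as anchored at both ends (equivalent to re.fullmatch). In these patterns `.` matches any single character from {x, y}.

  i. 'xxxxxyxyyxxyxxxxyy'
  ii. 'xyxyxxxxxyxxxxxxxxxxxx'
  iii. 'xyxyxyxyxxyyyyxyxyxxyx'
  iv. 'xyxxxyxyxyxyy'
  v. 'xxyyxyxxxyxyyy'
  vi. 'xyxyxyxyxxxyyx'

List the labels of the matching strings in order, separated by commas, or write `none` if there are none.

vi

i → no match
ii → no match
iii → no match
iv → no match
v → no match
vi → match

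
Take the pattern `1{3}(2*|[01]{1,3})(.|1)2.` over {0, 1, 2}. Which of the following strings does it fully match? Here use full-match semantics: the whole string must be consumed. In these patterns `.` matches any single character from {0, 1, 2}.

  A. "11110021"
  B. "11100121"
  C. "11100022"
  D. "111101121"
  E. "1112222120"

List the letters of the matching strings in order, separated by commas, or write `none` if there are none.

A → match
B → match
C → match
D → match
E → match

A, B, C, D, E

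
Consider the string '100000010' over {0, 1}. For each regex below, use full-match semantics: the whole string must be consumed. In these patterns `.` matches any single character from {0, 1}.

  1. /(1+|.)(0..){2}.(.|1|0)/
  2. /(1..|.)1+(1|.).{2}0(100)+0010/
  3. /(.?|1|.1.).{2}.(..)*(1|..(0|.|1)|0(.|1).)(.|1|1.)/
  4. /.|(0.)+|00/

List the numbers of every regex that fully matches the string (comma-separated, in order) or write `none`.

1 → match
2 → no match — must end with '1000010'
3 → match
4 → no match

1, 3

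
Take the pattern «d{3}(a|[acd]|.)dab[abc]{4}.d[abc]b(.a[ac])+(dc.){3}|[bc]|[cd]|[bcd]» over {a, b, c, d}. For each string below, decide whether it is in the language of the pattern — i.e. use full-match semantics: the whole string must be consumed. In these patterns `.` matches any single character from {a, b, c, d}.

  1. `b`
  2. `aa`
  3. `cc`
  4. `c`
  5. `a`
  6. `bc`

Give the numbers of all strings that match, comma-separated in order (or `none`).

1 → match
2 → no match
3 → no match
4 → match
5 → no match
6 → no match

1, 4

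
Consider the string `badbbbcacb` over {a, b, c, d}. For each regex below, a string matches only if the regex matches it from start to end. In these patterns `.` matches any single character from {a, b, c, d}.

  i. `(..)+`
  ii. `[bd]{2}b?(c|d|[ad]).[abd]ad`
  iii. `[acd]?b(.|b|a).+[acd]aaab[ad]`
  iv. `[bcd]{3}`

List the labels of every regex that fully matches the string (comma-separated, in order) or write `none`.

i → match
ii → no match — must end with `ad`
iii → no match
iv → no match

i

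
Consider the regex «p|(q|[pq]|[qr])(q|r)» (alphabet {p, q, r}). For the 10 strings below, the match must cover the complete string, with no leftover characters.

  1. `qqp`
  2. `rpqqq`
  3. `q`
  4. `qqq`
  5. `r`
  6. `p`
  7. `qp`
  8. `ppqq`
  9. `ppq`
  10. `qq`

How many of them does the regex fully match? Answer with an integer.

1 → no match
2 → no match
3 → no match
4 → no match
5 → no match
6 → match
7 → no match
8 → no match
9 → no match
10 → match
Total matched: 2

2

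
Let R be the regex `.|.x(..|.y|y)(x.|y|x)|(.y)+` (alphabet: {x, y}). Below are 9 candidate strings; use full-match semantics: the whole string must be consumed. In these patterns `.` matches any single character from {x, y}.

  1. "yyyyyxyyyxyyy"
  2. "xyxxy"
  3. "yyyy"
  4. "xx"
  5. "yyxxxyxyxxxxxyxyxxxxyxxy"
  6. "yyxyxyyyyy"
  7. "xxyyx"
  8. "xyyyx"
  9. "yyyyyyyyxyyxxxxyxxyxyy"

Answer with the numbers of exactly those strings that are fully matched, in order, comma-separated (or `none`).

1 → no match
2. "xyxxy" → no match
3. "yyyy" → match
4. "xx" → no match
5 → no match
6. "yyxyxyyyyy" → match
7. "xxyyx" → match
8. "xyyyx" → no match
9 → no match

3, 6, 7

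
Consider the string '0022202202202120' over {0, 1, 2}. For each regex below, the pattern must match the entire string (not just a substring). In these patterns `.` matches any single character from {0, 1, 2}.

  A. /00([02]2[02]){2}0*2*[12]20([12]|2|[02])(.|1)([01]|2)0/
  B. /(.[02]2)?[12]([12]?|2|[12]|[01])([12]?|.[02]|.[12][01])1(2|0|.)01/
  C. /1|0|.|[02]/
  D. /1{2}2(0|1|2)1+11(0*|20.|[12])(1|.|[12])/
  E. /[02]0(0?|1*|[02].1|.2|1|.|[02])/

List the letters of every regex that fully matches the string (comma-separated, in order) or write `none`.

A → match
B → no match — must end with '01'
C → no match
D → no match — must start with '1'
E → no match

A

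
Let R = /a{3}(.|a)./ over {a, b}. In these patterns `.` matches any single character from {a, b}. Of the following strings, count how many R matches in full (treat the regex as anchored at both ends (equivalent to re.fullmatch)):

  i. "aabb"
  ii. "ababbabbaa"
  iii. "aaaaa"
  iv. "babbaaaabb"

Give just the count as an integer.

i → no match
ii → no match
iii → match
iv → no match — must start with "a"
Total matched: 1

1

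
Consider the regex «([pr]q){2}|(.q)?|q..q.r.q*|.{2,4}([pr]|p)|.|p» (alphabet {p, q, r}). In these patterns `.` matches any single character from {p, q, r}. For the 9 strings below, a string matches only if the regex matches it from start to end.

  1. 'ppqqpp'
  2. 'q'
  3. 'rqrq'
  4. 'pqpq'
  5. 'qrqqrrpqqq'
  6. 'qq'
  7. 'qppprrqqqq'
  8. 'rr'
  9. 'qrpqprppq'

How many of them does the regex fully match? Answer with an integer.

1 → no match
2 → match
3 → match
4 → match
5 → match
6 → match
7 → no match
8 → no match
9 → no match
Total matched: 5

5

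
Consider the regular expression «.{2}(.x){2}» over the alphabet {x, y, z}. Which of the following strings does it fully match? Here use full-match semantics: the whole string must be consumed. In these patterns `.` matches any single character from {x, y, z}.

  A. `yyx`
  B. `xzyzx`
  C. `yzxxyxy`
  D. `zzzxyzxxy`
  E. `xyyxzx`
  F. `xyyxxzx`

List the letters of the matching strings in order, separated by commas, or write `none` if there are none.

A. `yyx` → no match
B. `xzyzx` → no match
C. `yzxxyxy` → no match — must end with `x`
D. `zzzxyzxxy` → no match — must end with `x`
E. `xyyxzx` → match
F. `xyyxxzx` → no match

E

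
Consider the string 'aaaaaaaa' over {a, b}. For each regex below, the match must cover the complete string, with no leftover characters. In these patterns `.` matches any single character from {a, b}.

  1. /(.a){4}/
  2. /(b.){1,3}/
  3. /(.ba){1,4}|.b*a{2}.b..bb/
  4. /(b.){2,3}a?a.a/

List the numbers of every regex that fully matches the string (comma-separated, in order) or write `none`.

1 → match
2 → no match — must start with 'b'
3 → no match
4 → no match — must start with 'b'

1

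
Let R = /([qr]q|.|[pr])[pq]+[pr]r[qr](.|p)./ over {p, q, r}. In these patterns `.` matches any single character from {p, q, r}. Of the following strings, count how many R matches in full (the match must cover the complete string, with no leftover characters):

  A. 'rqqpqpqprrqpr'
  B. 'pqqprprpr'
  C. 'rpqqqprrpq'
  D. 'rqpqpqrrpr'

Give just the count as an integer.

2

A → match
B → no match
C → match
D → no match
Total matched: 2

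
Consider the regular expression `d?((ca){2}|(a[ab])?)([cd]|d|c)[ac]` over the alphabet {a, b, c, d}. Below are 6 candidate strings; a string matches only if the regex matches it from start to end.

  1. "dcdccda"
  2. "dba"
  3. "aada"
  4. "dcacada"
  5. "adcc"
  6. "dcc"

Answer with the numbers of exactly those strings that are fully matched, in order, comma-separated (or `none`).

1 → no match
2 → no match
3 → match
4 → match
5 → no match
6 → match

3, 4, 6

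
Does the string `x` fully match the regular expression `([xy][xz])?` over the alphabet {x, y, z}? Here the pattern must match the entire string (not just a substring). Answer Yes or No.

No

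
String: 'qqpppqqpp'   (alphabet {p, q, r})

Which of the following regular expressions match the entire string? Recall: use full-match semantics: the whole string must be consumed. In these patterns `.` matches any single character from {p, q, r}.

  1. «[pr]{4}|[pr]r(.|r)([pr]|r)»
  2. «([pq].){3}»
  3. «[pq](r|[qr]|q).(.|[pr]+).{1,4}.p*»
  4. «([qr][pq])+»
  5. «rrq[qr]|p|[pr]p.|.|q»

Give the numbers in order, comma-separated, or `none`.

3

1 → no match
2 → no match
3 → match
4 → no match
5 → no match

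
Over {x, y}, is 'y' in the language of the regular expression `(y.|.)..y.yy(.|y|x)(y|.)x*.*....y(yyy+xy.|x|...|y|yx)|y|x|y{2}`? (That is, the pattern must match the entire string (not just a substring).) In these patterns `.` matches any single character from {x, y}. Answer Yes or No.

Yes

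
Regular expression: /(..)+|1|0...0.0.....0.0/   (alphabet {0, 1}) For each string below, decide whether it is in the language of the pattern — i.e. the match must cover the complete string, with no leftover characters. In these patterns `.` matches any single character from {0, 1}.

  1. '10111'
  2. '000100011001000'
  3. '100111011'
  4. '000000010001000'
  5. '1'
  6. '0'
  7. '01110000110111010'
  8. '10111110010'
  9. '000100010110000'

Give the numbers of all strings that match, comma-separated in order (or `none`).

2, 4, 5, 9

1. '10111' → no match
2 → match
3. '100111011' → no match
4 → match
5. '1' → match
6. '0' → no match
7 → no match
8. '10111110010' → no match
9 → match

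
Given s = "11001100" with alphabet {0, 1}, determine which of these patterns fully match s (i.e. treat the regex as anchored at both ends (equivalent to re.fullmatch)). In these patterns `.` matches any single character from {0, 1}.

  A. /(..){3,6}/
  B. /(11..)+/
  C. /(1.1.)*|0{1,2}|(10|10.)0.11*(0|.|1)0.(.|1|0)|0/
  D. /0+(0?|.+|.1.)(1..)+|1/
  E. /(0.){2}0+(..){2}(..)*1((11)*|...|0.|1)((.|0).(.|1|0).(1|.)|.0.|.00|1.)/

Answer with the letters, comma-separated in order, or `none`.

A → match
B → match
C → no match
D → no match
E → no match — must start with "0"

A, B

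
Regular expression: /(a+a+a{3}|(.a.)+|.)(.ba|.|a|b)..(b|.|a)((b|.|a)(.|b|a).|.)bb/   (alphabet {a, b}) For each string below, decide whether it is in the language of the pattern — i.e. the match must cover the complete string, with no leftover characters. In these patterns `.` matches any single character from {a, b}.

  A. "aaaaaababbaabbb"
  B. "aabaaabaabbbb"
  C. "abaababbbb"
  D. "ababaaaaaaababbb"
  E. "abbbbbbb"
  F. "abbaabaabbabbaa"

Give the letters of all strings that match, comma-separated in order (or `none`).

A → match
B → match
C → match
D → no match
E → match
F → no match — must end with "bb"

A, B, C, E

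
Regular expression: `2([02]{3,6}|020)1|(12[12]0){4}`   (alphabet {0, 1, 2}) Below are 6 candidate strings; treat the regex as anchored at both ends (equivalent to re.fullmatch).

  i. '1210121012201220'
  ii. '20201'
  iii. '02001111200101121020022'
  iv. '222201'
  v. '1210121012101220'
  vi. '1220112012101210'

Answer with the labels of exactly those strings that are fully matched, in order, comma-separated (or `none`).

i, ii, iv, v

i → match
ii → match
iii → no match
iv → match
v → match
vi → no match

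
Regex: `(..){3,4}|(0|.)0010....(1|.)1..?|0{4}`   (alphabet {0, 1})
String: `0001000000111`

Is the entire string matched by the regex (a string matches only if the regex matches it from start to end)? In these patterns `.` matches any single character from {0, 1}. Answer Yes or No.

Yes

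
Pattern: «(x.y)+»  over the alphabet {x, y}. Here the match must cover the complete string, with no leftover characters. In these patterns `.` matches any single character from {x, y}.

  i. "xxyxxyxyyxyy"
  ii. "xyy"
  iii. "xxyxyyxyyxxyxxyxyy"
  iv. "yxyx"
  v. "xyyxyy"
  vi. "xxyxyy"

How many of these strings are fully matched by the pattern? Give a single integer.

i. "xxyxxyxyyxyy" → match
ii. "xyy" → match
iii → match
iv. "yxyx" → no match — must start with "x"
v. "xyyxyy" → match
vi. "xxyxyy" → match
Total matched: 5

5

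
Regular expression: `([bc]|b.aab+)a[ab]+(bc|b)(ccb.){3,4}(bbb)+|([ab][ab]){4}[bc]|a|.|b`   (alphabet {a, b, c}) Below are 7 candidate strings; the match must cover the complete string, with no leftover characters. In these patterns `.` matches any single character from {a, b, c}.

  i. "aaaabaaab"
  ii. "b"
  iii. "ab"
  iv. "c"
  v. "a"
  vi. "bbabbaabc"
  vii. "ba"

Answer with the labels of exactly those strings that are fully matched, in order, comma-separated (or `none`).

i, ii, iv, v, vi

i → match
ii → match
iii → no match
iv → match
v → match
vi → match
vii → no match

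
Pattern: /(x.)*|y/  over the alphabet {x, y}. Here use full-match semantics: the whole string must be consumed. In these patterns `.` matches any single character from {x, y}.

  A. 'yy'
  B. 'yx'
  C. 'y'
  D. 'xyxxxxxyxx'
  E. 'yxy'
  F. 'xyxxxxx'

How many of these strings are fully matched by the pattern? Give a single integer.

A → no match
B → no match
C → match
D → match
E → no match
F → no match
Total matched: 2

2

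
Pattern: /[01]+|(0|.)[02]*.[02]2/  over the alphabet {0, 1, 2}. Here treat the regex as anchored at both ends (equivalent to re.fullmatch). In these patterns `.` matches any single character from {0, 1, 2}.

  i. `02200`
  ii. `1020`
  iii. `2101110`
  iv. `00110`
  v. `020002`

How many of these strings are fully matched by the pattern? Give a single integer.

i → no match
ii → no match
iii → no match
iv → match
v → match
Total matched: 2

2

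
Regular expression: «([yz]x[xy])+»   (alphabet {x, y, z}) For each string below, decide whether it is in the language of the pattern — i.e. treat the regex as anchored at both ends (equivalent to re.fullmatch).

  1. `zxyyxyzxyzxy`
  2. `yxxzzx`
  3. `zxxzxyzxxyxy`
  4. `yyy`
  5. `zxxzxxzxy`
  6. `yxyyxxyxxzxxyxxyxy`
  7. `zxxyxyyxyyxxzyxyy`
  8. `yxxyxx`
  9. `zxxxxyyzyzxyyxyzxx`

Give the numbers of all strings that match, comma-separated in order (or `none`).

1 → match
2 → no match
3 → match
4 → no match
5 → match
6 → match
7 → no match
8 → match
9 → no match

1, 3, 5, 6, 8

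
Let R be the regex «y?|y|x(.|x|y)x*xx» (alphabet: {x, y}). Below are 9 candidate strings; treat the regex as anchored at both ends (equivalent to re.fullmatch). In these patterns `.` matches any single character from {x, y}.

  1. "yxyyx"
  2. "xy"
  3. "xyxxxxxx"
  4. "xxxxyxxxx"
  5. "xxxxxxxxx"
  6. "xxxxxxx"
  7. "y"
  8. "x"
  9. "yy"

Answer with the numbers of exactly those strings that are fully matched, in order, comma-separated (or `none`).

3, 5, 6, 7

1. "yxyyx" → no match
2. "xy" → no match
3. "xyxxxxxx" → match
4. "xxxxyxxxx" → no match
5. "xxxxxxxxx" → match
6. "xxxxxxx" → match
7. "y" → match
8. "x" → no match
9. "yy" → no match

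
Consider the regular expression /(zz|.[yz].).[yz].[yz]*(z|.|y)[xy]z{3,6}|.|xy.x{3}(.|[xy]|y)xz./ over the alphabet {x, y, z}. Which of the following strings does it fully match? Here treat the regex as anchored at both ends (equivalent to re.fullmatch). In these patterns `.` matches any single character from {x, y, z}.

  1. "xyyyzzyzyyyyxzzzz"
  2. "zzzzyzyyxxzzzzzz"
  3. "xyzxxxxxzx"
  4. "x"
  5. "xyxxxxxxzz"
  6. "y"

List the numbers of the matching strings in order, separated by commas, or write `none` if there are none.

1 → match
2 → match
3 → match
4 → match
5 → match
6 → match

1, 2, 3, 4, 5, 6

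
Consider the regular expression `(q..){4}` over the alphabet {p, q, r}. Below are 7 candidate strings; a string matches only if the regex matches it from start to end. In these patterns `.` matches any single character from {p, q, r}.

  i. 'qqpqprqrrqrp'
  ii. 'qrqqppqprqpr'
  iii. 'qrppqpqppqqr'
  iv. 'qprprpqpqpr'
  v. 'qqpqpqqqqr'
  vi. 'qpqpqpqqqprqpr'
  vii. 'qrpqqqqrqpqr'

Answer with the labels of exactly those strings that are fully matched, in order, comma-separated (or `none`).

i, ii

i → match
ii → match
iii → no match
iv → no match
v → no match
vi → no match
vii → no match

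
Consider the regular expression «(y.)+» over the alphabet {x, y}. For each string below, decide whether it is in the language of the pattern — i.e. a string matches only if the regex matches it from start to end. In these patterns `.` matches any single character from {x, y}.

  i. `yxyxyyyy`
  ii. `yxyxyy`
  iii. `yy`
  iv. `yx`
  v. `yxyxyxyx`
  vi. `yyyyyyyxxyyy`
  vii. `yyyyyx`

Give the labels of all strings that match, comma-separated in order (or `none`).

i → match
ii → match
iii → match
iv → match
v → match
vi → no match
vii → match

i, ii, iii, iv, v, vii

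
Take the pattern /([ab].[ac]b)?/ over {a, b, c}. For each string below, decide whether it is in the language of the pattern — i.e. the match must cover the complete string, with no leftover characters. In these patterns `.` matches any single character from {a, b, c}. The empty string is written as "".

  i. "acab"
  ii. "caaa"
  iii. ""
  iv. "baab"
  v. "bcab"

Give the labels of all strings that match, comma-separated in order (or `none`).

i → match
ii → no match
iii → match
iv → match
v → match

i, iii, iv, v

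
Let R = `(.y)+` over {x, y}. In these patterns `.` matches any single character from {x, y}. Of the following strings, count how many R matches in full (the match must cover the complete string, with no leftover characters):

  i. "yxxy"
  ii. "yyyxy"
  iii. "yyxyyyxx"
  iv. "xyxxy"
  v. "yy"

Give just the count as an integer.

i → no match
ii → no match
iii → no match — must end with "y"
iv → no match
v → match
Total matched: 1

1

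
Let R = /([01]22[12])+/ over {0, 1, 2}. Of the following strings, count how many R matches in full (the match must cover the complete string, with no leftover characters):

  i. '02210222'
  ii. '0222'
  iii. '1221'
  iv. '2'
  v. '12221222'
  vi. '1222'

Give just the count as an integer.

i → match
ii → match
iii → match
iv → no match
v → match
vi → match
Total matched: 5

5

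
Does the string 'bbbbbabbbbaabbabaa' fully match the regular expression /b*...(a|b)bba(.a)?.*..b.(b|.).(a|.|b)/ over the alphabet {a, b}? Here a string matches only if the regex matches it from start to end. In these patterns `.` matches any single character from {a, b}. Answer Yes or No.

Yes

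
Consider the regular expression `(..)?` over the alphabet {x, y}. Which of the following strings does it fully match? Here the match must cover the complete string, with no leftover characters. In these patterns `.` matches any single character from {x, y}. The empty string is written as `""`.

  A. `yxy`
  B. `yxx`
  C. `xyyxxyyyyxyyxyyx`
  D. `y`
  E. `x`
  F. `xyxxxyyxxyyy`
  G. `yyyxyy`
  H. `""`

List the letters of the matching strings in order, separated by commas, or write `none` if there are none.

H

A → no match
B → no match
C → no match
D → no match
E → no match
F → no match
G → no match
H → match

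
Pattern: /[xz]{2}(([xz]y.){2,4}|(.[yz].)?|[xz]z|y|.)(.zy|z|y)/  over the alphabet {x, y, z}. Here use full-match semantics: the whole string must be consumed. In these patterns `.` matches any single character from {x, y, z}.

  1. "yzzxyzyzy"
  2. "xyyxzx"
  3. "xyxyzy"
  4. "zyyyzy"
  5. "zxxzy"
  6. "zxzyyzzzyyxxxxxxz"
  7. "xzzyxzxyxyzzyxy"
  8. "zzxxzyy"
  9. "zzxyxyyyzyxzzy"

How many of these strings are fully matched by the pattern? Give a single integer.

1

1 → no match
2 → no match
3 → no match
4 → no match
5 → match
6 → no match
7 → no match
8 → no match
9 → no match
Total matched: 1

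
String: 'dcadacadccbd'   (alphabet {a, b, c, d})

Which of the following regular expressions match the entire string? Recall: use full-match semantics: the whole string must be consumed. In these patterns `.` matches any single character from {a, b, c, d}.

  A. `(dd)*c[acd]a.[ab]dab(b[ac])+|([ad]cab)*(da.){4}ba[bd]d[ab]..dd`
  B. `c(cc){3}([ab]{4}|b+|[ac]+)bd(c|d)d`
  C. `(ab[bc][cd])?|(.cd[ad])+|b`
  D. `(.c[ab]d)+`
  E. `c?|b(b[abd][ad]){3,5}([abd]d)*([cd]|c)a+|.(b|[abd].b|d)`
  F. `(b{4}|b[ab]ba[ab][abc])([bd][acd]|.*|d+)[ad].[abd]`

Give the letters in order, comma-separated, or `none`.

A → no match
B → no match — must start with 'ccc'
C → no match
D → match
E → no match
F → no match — must start with 'b'

D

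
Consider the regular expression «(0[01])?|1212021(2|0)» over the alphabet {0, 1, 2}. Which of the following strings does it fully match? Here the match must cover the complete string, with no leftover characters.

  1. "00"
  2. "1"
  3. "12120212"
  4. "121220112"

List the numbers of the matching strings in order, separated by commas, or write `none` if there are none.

1, 3

1. "00" → match
2. "1" → no match
3. "12120212" → match
4. "121220112" → no match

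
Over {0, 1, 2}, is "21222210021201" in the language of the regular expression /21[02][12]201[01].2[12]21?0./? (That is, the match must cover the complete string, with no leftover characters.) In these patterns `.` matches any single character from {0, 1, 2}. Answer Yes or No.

No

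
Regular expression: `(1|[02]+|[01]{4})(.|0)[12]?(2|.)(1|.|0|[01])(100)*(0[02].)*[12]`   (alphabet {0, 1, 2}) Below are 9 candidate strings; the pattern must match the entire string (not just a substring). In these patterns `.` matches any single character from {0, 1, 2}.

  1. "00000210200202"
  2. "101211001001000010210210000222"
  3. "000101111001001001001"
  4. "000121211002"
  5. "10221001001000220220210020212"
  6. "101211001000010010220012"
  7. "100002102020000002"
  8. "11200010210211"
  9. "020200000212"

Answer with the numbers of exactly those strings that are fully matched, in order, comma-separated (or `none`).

1, 2, 3, 4, 5, 6, 8, 9

1 → match
2 → match
3 → match
4 → match
5 → match
6 → match
7 → no match
8 → match
9 → match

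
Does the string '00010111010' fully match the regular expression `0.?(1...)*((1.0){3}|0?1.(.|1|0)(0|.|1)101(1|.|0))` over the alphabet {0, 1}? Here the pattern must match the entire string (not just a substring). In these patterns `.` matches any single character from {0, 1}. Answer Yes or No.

Yes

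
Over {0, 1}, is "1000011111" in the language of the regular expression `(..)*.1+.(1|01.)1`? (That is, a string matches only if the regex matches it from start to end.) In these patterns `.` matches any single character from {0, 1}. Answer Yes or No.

Yes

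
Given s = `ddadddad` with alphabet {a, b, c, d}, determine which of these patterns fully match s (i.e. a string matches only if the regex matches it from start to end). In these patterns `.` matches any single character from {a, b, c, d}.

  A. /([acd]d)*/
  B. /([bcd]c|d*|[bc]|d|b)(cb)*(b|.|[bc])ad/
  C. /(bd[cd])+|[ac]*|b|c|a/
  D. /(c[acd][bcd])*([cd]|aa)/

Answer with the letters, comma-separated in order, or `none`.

A → match
B → no match
C → no match
D → no match

A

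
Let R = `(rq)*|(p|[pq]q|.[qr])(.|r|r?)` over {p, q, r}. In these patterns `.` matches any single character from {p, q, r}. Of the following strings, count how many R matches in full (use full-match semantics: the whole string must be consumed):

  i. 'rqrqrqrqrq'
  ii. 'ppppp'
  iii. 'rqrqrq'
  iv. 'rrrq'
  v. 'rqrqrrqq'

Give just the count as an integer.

i → match
ii → no match
iii → match
iv → no match
v → no match
Total matched: 2

2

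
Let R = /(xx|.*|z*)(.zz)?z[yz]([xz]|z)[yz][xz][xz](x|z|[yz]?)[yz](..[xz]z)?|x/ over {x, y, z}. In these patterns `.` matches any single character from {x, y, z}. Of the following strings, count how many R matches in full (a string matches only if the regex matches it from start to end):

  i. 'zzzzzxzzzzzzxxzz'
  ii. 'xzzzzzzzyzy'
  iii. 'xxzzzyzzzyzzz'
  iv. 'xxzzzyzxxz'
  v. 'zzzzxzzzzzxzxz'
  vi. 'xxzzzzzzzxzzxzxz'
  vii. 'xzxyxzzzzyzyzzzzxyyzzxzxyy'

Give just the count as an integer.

i → match
ii. 'xzzzzzzzyzy' → no match
iii → match
iv. 'xxzzzyzxxz' → match
v → match
vi → match
vii → no match
Total matched: 5

5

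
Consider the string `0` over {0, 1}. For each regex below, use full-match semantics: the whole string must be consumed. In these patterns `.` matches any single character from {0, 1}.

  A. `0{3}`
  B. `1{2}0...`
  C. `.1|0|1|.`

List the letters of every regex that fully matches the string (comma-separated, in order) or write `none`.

C

A → no match
B → no match — must start with `1`
C → match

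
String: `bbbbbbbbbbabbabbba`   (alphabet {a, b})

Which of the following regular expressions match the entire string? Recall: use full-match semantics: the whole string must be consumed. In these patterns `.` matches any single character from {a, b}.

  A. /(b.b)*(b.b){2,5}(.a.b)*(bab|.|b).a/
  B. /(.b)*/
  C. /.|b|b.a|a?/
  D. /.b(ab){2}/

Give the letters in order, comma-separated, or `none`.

A → match
B → no match
C → no match
D → no match — must end with `ab`

A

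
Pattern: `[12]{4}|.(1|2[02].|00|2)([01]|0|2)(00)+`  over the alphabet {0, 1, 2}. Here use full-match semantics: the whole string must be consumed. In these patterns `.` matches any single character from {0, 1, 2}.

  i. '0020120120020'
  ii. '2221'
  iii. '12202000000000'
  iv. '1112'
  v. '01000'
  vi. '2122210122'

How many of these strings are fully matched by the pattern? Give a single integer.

i → no match
ii → match
iii → no match
iv → match
v → match
vi → no match
Total matched: 3

3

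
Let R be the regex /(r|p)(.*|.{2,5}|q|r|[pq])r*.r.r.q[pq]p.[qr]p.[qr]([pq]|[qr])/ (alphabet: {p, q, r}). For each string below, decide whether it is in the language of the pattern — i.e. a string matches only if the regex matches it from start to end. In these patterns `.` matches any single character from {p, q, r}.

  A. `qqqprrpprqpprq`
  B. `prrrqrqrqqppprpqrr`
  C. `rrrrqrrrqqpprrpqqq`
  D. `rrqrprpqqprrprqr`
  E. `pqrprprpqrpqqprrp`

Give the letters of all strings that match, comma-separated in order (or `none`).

A → no match
B → match
C → match
D → match
E → no match

B, C, D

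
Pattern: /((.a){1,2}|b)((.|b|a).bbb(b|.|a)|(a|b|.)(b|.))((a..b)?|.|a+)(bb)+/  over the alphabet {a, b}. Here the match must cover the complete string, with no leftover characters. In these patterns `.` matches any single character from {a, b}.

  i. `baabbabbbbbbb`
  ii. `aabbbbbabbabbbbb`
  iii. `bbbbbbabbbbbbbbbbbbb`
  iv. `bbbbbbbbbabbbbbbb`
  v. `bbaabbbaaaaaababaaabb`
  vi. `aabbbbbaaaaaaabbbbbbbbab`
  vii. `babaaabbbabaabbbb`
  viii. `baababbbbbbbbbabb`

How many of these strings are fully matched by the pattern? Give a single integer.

1

i → no match
ii → no match
iii → match
iv → no match
v → no match
vi → no match — must end with `bb`
vii → no match
viii → no match
Total matched: 1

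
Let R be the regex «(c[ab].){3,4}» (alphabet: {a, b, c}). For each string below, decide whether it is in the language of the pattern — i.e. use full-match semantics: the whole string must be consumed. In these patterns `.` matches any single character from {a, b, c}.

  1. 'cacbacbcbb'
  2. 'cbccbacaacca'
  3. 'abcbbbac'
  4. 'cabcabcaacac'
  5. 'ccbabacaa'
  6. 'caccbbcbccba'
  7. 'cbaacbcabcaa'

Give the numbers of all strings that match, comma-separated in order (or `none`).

4, 6

1 → no match
2 → no match
3 → no match — must start with 'c'
4 → match
5 → no match
6 → match
7 → no match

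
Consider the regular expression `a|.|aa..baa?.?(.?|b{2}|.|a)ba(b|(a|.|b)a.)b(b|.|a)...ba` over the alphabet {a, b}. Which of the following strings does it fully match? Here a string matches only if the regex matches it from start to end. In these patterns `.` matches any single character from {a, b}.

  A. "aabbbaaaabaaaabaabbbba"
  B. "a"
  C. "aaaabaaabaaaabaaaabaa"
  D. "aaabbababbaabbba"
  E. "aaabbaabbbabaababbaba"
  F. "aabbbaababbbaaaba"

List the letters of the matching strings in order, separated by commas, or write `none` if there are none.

A → no match
B → match
C → no match
D → match
E → match
F → match

B, D, E, F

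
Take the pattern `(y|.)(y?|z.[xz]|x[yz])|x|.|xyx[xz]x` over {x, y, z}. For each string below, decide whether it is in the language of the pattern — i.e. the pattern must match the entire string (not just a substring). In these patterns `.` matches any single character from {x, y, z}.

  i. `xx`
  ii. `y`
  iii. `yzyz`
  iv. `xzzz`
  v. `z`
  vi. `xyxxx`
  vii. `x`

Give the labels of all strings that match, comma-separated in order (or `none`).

i → no match
ii → match
iii → match
iv → match
v → match
vi → match
vii → match

ii, iii, iv, v, vi, vii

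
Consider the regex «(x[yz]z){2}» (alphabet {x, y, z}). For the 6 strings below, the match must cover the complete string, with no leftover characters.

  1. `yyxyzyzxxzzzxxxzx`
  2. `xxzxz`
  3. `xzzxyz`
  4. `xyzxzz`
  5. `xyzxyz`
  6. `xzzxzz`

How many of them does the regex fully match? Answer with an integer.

4

1 → no match — must start with `x`
2. `xxzxz` → no match
3. `xzzxyz` → match
4. `xyzxzz` → match
5. `xyzxyz` → match
6. `xzzxzz` → match
Total matched: 4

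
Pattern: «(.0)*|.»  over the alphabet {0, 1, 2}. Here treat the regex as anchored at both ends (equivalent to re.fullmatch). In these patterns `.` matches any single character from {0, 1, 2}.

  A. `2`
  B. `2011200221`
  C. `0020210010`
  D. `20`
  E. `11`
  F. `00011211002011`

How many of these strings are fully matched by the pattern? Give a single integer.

2

A → match
B → no match
C → no match
D → match
E → no match
F → no match
Total matched: 2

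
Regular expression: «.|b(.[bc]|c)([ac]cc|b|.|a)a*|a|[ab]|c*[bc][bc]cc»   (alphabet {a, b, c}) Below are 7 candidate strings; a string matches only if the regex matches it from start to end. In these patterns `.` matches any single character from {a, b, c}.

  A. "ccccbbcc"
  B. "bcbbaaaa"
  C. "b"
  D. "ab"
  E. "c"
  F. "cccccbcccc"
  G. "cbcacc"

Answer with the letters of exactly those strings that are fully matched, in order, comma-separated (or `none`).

A. "ccccbbcc" → match
B. "bcbbaaaa" → match
C. "b" → match
D. "ab" → no match
E. "c" → match
F. "cccccbcccc" → no match
G. "cbcacc" → no match

A, B, C, E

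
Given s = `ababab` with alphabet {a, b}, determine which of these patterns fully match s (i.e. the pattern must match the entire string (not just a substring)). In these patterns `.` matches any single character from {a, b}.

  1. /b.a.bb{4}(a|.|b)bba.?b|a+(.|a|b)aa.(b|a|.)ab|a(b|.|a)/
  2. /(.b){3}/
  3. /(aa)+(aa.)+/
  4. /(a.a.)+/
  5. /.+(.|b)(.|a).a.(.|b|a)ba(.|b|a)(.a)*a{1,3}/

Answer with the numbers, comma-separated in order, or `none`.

2

1 → no match
2 → match
3 → no match — must start with `aa`
4 → no match
5 → no match — must end with `a`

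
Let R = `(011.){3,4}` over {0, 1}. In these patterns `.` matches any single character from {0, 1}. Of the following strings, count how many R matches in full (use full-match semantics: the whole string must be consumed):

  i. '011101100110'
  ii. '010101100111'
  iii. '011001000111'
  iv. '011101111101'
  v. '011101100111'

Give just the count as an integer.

2

i → match
ii → no match — must start with '011'
iii → no match
iv → no match
v → match
Total matched: 2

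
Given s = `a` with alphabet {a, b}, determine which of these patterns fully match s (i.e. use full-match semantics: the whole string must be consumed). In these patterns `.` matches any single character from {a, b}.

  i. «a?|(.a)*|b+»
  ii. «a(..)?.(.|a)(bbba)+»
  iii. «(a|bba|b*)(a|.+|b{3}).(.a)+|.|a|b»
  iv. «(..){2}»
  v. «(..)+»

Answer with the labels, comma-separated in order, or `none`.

i, iii

i → match
ii → no match — must end with `bbba`
iii → match
iv → no match
v → no match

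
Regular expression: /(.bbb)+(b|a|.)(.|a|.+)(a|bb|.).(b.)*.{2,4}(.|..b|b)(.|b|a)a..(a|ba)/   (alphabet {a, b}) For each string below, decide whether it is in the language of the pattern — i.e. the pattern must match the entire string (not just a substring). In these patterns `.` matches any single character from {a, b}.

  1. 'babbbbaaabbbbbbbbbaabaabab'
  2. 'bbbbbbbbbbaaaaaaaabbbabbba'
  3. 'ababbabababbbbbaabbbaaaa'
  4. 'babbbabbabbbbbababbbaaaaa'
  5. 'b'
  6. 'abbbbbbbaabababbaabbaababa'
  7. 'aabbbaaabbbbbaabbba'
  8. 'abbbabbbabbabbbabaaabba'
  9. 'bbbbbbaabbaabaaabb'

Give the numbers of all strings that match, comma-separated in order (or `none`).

2, 6, 8

1 → no match
2 → match
3 → no match
4 → no match
5. 'b' → no match
6 → match
7 → no match
8 → match
9 → no match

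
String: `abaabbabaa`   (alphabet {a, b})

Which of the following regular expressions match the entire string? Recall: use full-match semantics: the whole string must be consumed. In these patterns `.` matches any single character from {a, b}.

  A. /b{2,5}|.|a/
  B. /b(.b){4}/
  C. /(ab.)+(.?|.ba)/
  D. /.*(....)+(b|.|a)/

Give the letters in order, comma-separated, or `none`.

C, D

A → no match
B → no match — must start with `b`
C → match
D → match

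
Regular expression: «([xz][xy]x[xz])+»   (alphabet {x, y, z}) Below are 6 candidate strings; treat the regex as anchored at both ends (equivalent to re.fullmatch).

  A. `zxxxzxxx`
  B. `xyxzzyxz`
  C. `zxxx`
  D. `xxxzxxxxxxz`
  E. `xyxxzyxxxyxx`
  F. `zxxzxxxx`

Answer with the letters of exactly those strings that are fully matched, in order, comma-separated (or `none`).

A → match
B → match
C → match
D → no match
E → match
F → match

A, B, C, E, F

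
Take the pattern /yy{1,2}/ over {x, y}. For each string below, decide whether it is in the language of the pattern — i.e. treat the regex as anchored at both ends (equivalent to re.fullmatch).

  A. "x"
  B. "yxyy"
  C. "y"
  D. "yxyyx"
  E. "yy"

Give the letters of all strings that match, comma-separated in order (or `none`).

E

A → no match — must start with "yy"
B → no match — must start with "yy"
C → no match — must start with "yy"
D → no match — must start with "yy"
E → match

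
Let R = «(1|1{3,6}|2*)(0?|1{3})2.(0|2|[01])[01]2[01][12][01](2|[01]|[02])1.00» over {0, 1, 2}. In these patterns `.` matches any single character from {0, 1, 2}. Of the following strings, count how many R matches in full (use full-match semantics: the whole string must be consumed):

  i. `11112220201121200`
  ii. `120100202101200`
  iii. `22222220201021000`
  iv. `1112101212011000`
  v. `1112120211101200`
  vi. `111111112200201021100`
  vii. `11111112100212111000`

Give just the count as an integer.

i → match
ii → no match
iii → match
iv → match
v → match
vi → match
vii → match
Total matched: 6

6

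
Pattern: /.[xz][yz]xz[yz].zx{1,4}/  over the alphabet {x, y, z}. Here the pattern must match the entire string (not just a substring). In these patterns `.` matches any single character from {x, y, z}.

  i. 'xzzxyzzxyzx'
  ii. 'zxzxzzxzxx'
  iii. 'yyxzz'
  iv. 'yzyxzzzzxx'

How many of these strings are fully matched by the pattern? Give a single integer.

i. 'xzzxyzzxyzx' → no match
ii. 'zxzxzzxzxx' → match
iii. 'yyxzz' → no match — must end with 'x'
iv. 'yzyxzzzzxx' → match
Total matched: 2

2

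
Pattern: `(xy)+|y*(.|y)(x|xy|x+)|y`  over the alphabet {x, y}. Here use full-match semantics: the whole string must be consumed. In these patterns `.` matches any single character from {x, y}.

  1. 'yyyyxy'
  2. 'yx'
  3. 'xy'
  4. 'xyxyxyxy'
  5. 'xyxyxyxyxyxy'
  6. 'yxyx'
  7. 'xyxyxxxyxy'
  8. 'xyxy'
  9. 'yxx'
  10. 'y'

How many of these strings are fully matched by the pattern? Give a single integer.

1 → match
2 → match
3 → match
4 → match
5 → match
6 → no match
7 → no match
8 → match
9 → match
10 → match
Total matched: 8

8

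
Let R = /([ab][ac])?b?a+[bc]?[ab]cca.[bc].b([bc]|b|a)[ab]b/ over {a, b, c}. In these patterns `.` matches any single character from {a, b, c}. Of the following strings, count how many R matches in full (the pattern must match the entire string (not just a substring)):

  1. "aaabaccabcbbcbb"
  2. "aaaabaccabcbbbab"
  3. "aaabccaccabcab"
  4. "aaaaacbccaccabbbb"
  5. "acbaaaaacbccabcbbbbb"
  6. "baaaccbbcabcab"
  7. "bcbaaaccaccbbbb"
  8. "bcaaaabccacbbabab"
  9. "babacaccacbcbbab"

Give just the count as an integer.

1 → match
2 → match
3 → match
4 → match
5 → match
6 → no match
7 → no match
8 → no match
9 → match
Total matched: 6

6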